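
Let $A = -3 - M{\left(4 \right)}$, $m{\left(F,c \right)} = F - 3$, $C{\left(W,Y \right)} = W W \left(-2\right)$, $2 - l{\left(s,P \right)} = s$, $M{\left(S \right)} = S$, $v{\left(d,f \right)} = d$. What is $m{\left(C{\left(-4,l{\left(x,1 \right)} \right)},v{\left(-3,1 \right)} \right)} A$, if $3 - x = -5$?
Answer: $245$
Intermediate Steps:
$x = 8$ ($x = 3 - -5 = 3 + 5 = 8$)
$l{\left(s,P \right)} = 2 - s$
$C{\left(W,Y \right)} = - 2 W^{2}$ ($C{\left(W,Y \right)} = W \left(- 2 W\right) = - 2 W^{2}$)
$m{\left(F,c \right)} = -3 + F$ ($m{\left(F,c \right)} = F - 3 = -3 + F$)
$A = -7$ ($A = -3 - 4 = -7$)
$m{\left(C{\left(-4,l{\left(x,1 \right)} \right)},v{\left(-3,1 \right)} \right)} A = \left(-3 - 2 \left(-4\right)^{2}\right) \left(-7\right) = \left(-3 - 32\right) \left(-7\right) = \left(-35\right) \left(-7\right) = 245$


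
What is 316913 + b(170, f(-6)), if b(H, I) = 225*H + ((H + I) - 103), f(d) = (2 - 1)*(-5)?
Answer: 355225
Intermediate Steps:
f(d) = -5 (f(d) = 1*(-5) = -5)
b(H, I) = -103 + I + 226*H (b(H, I) = 225*H + (-103 + H + I) = -103 + I + 226*H)
316913 + b(170, f(-6)) = 316913 + (-103 - 5 + 226*170) = 316913 + (-103 - 5 + 38420) = 316913 + 38312 = 355225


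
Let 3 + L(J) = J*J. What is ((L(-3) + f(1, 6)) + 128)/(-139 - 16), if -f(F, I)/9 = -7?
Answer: -197/155 ≈ -1.2710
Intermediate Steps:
f(F, I) = 63 (f(F, I) = -9*(-7) = 63)
L(J) = -3 + J² (L(J) = -3 + J*J = -3 + J²)
((L(-3) + f(1, 6)) + 128)/(-139 - 16) = (((-3 + (-3)²) + 63) + 128)/(-139 - 16) = (((-3 + 9) + 63) + 128)/(-155) = ((6 + 63) + 128)*(-1/155) = (69 + 128)*(-1/155) = 197*(-1/155) = -197/155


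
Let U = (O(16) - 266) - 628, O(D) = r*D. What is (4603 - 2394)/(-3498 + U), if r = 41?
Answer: -2209/3736 ≈ -0.59127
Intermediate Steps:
O(D) = 41*D
U = -238 (U = (41*16 - 266) - 628 = (656 - 266) - 628 = 390 - 628 = -238)
(4603 - 2394)/(-3498 + U) = (4603 - 2394)/(-3498 - 238) = 2209/(-3736) = 2209*(-1/3736) = -2209/3736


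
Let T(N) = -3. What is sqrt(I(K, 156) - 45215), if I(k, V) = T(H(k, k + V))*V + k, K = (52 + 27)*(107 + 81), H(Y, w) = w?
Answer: I*sqrt(30831) ≈ 175.59*I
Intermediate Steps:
K = 14852 (K = 79*188 = 14852)
I(k, V) = k - 3*V (I(k, V) = -3*V + k = k - 3*V)
sqrt(I(K, 156) - 45215) = sqrt((14852 - 3*156) - 45215) = sqrt((14852 - 468) - 45215) = sqrt(14384 - 45215) = sqrt(-30831) = I*sqrt(30831)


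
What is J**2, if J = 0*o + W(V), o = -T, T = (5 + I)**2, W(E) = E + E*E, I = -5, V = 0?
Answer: 0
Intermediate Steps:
W(E) = E + E**2
T = 0 (T = (5 - 5)**2 = 0**2 = 0)
o = 0 (o = -1*0 = 0)
J = 0 (J = 0*0 + 0*(1 + 0) = 0 + 0*1 = 0 + 0 = 0)
J**2 = 0**2 = 0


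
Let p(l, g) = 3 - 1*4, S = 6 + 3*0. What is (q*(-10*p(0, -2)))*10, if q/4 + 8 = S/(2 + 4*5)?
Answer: -34000/11 ≈ -3090.9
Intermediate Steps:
S = 6 (S = 6 + 0 = 6)
p(l, g) = -1 (p(l, g) = 3 - 4 = -1)
q = -340/11 (q = -32 + 4*(6/(2 + 4*5)) = -32 + 4*(6/(2 + 20)) = -32 + 4*(6/22) = -32 + 4*(6*(1/22)) = -32 + 4*(3/11) = -32 + 12/11 = -340/11 ≈ -30.909)
(q*(-10*p(0, -2)))*10 = -(-3400)*(-1)/11*10 = -340/11*10*10 = -3400/11*10 = -34000/11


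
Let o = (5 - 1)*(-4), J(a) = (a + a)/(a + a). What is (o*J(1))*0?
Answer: 0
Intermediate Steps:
J(a) = 1 (J(a) = (2*a)/((2*a)) = (2*a)*(1/(2*a)) = 1)
o = -16 (o = 4*(-4) = -16)
(o*J(1))*0 = -16*1*0 = -16*0 = 0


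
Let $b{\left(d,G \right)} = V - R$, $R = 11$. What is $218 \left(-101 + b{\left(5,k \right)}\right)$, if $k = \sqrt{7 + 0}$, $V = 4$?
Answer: $-23544$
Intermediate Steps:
$k = \sqrt{7} \approx 2.6458$
$b{\left(d,G \right)} = -7$ ($b{\left(d,G \right)} = 4 - 11 = -7$)
$218 \left(-101 + b{\left(5,k \right)}\right) = 218 \left(-101 - 7\right) = 218 \left(-108\right) = -23544$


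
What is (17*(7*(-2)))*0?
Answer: 0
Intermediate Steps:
(17*(7*(-2)))*0 = (17*(-14))*0 = -238*0 = 0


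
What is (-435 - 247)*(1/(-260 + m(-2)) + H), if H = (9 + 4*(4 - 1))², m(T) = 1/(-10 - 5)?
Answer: -1173262332/3901 ≈ -3.0076e+5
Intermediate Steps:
m(T) = -1/15 (m(T) = 1/(-15) = -1/15)
H = 441 (H = (9 + 4*3)² = (9 + 12)² = 21² = 441)
(-435 - 247)*(1/(-260 + m(-2)) + H) = (-435 - 247)*(1/(-260 - 1/15) + 441) = -682*(1/(-3901/15) + 441) = -682*(-15/3901 + 441) = -682*1720326/3901 = -1173262332/3901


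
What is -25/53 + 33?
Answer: 1724/53 ≈ 32.528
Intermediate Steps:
-25/53 + 33 = 1724/53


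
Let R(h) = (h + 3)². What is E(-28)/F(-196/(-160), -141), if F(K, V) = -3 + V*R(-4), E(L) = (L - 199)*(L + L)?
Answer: -1589/18 ≈ -88.278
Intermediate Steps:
R(h) = (3 + h)²
E(L) = 2*L*(-199 + L) (E(L) = (-199 + L)*(2*L) = 2*L*(-199 + L))
F(K, V) = -3 + V (F(K, V) = -3 + V*(3 - 4)² = -3 + V*(-1)² = -3 + V*1 = -3 + V)
E(-28)/F(-196/(-160), -141) = (2*(-28)*(-199 - 28))/(-3 - 141) = (2*(-28)*(-227))/(-144) = 12712*(-1/144) = -1589/18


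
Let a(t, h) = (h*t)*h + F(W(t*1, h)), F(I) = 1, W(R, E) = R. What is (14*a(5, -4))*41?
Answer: 46494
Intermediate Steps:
a(t, h) = 1 + t*h² (a(t, h) = (h*t)*h + 1 = t*h² + 1 = 1 + t*h²)
(14*a(5, -4))*41 = (14*(1 + 5*(-4)²))*41 = (14*(1 + 5*16))*41 = (14*(1 + 80))*41 = (14*81)*41 = 1134*41 = 46494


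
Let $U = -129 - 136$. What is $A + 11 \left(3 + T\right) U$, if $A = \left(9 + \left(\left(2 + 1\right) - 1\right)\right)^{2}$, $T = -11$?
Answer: $23441$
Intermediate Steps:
$U = -265$
$A = 121$ ($A = \left(9 + \left(3 - 1\right)\right)^{2} = \left(9 + 2\right)^{2} = 11^{2} = 121$)
$A + 11 \left(3 + T\right) U = 121 + 11 \left(3 - 11\right) \left(-265\right) = 121 + 11 \left(-8\right) \left(-265\right) = 121 - -23320 = 121 + 23320 = 23441$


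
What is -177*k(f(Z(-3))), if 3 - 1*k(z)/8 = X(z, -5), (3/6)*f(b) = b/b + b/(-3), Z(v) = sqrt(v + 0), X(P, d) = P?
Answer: -1416 - 944*I*sqrt(3) ≈ -1416.0 - 1635.1*I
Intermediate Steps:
Z(v) = sqrt(v)
f(b) = 2 - 2*b/3 (f(b) = 2*(b/b + b/(-3)) = 2*(1 + b*(-1/3)) = 2*(1 - b/3) = 2 - 2*b/3)
k(z) = 24 - 8*z
-177*k(f(Z(-3))) = -177*(24 - 8*(2 - 2*I*sqrt(3)/3)) = -177*(24 + (-16 + 16*I*sqrt(3)/3)) = -177*(8 + 16*I*sqrt(3)/3) = -1416 - 944*I*sqrt(3)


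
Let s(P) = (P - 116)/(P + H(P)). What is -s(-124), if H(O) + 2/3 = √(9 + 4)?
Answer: -269280/139759 - 2160*√13/139759 ≈ -1.9825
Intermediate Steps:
H(O) = -⅔ + √13 (H(O) = -⅔ + √(9 + 4) = -⅔ + √13)
s(P) = (-116 + P)/(-⅔ + P + √13) (s(P) = (P - 116)/(P + (-⅔ + √13)) = (-116 + P)/(-⅔ + P + √13))
-s(-124) = -3*(-116 - 124)/(-2 + 3*(-124) + 3*√13) = -3*(-240)/(-2 - 372 + 3*√13) = -3*(-240)/(-374 + 3*√13) = -(-720)/(-374 + 3*√13) = 720/(-374 + 3*√13)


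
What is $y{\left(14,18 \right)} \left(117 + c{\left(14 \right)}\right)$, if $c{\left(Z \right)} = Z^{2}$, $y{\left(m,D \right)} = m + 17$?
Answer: $9703$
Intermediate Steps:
$y{\left(m,D \right)} = 17 + m$
$y{\left(14,18 \right)} \left(117 + c{\left(14 \right)}\right) = \left(17 + 14\right) \left(117 + 14^{2}\right) = 31 \left(117 + 196\right) = 31 \cdot 313 = 9703$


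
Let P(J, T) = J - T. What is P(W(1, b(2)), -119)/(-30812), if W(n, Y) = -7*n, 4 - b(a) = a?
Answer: -28/7703 ≈ -0.0036349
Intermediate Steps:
b(a) = 4 - a
P(W(1, b(2)), -119)/(-30812) = (-7*1 - 1*(-119))/(-30812) = (-7 + 119)*(-1/30812) = 112*(-1/30812) = -28/7703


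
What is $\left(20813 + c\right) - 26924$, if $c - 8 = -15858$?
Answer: $-21961$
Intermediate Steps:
$c = -15850$ ($c = 8 - 15858 = -15850$)
$\left(20813 + c\right) - 26924 = \left(20813 - 15850\right) - 26924 = 4963 - 26924 = -21961$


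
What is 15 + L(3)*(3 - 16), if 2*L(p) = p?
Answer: -9/2 ≈ -4.5000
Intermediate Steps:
L(p) = p/2
15 + L(3)*(3 - 16) = 15 + ((½)*3)*(3 - 16) = 15 + (3/2)*(-13) = 15 - 39/2 = -9/2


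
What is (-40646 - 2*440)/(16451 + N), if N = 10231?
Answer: -6921/4447 ≈ -1.5563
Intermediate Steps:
(-40646 - 2*440)/(16451 + N) = (-40646 - 2*440)/(16451 + 10231) = (-40646 - 880)/26682 = -41526*1/26682 = -6921/4447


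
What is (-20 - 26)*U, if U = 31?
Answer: -1426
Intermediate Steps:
(-20 - 26)*U = (-20 - 26)*31 = -46*31 = -1426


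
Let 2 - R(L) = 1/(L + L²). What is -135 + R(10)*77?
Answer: 183/10 ≈ 18.300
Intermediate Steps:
R(L) = 2 - 1/(L + L²)
-135 + R(10)*77 = -135 + ((-1 + 2*10 + 2*10²)/(10*(1 + 10)))*77 = -135 + ((⅒)*(-1 + 20 + 2*100)/11)*77 = -135 + ((⅒)*(1/11)*(-1 + 20 + 200))*77 = -135 + ((⅒)*(1/11)*219)*77 = -135 + (219/110)*77 = -135 + 1533/10 = 183/10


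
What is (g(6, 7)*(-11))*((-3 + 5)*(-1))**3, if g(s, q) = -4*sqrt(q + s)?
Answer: -352*sqrt(13) ≈ -1269.2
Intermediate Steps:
(g(6, 7)*(-11))*((-3 + 5)*(-1))**3 = (-4*sqrt(7 + 6)*(-11))*((-3 + 5)*(-1))**3 = (-4*sqrt(13)*(-11))*(2*(-1))**3 = (44*sqrt(13))*(-2)**3 = (44*sqrt(13))*(-8) = -352*sqrt(13)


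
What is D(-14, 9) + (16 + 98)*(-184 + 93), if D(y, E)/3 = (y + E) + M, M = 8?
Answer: -10365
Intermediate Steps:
D(y, E) = 24 + 3*E + 3*y (D(y, E) = 3*((y + E) + 8) = 3*((E + y) + 8) = 3*(8 + E + y) = 24 + 3*E + 3*y)
D(-14, 9) + (16 + 98)*(-184 + 93) = (24 + 3*9 + 3*(-14)) + (16 + 98)*(-184 + 93) = (24 + 27 - 42) + 114*(-91) = 9 - 10374 = -10365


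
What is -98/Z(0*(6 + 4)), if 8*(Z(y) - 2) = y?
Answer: -49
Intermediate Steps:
Z(y) = 2 + y/8
-98/Z(0*(6 + 4)) = -98/(2 + (0*(6 + 4))/8) = -98/(2 + (0*10)/8) = -98/(2 + (1/8)*0) = -98/(2 + 0) = -98/2 = (1/2)*(-98) = -49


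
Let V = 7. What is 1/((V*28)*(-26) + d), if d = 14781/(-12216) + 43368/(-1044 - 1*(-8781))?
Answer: -10501688/53470443949 ≈ -0.00019640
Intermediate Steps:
d = 46158099/10501688 (d = 14781*(-1/12216) + 43368/(-1044 + 8781) = -4927/4072 + 43368/7737 = -4927/4072 + 43368*(1/7737) = -4927/4072 + 14456/2579 = 46158099/10501688 ≈ 4.3953)
1/((V*28)*(-26) + d) = 1/((7*28)*(-26) + 46158099/10501688) = 1/(196*(-26) + 46158099/10501688) = 1/(-5096 + 46158099/10501688) = 1/(-53470443949/10501688) = -10501688/53470443949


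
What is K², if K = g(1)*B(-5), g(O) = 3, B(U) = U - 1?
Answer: 324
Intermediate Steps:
B(U) = -1 + U
K = -18 (K = 3*(-1 - 5) = 3*(-6) = -18)
K² = (-18)² = 324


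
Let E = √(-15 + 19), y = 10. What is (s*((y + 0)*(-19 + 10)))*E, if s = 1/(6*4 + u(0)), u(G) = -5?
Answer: -180/19 ≈ -9.4737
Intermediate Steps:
E = 2 (E = √4 = 2)
s = 1/19 (s = 1/(6*4 - 5) = 1/(24 - 5) = 1/19 ≈ 0.052632)
(s*((y + 0)*(-19 + 10)))*E = (((10 + 0)*(-19 + 10))/19)*2 = ((10*(-9))/19)*2 = ((1/19)*(-90))*2 = -90/19*2 = -180/19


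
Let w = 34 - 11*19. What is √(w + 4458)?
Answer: √4283 ≈ 65.445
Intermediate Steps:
w = -175 (w = 34 - 209 = -175)
√(w + 4458) = √(-175 + 4458) = √4283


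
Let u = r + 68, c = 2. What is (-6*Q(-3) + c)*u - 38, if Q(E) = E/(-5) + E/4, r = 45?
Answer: 2897/10 ≈ 289.70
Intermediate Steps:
Q(E) = E/20 (Q(E) = E*(-⅕) + E*(¼) = -E/5 + E/4 = E/20)
u = 113 (u = 45 + 68 = 113)
(-6*Q(-3) + c)*u - 38 = (-3*(-3)/10 + 2)*113 - 38 = (-6*(-3/20) + 2)*113 - 38 = (9/10 + 2)*113 - 38 = (29/10)*113 - 38 = 3277/10 - 38 = 2897/10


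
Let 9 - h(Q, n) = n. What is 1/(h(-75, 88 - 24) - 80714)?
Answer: -1/80769 ≈ -1.2381e-5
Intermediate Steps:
h(Q, n) = 9 - n
1/(h(-75, 88 - 24) - 80714) = 1/((9 - (88 - 24)) - 80714) = 1/((9 - 1*64) - 80714) = 1/((9 - 64) - 80714) = 1/(-55 - 80714) = 1/(-80769) = -1/80769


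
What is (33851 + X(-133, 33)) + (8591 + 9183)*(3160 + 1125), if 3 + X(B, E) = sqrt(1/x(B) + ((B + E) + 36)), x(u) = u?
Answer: 76195438 + I*sqrt(1132229)/133 ≈ 7.6195e+7 + 8.0005*I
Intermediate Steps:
X(B, E) = -3 + sqrt(36 + B + E + 1/B) (X(B, E) = -3 + sqrt(1/B + ((B + E) + 36)) = -3 + sqrt(1/B + (36 + B + E)) = -3 + sqrt(36 + B + E + 1/B))
(33851 + X(-133, 33)) + (8591 + 9183)*(3160 + 1125) = (33851 + (-3 + sqrt(36 - 133 + 33 + 1/(-133)))) + (8591 + 9183)*(3160 + 1125) = (33851 + (-3 + sqrt(36 - 133 + 33 - 1/133))) + 17774*4285 = (33851 + (-3 + sqrt(-8513/133))) + 76161590 = (33851 + (-3 + I*sqrt(1132229)/133)) + 76161590 = (33848 + I*sqrt(1132229)/133) + 76161590 = 76195438 + I*sqrt(1132229)/133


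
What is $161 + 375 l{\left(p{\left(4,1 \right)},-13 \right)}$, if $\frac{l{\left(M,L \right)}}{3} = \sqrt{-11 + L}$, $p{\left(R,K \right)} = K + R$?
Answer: $161 + 2250 i \sqrt{6} \approx 161.0 + 5511.4 i$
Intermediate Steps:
$l{\left(M,L \right)} = 3 \sqrt{-11 + L}$
$161 + 375 l{\left(p{\left(4,1 \right)},-13 \right)} = 161 + 375 \cdot 3 \sqrt{-11 - 13} = 161 + 375 \cdot 3 \sqrt{-24} = 161 + 375 \cdot 3 \cdot 2 i \sqrt{6} = 161 + 375 \cdot 6 i \sqrt{6} = 161 + 2250 i \sqrt{6}$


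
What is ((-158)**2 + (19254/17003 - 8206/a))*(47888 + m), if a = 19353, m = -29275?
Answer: 21843321900042280/47008437 ≈ 4.6467e+8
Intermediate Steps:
((-158)**2 + (19254/17003 - 8206/a))*(47888 + m) = ((-158)**2 + (19254/17003 - 8206/19353))*(47888 - 29275) = (24964 + (19254*(1/17003) - 8206*1/19353))*18613 = (24964 + (19254/17003 - 8206/19353))*18613 = (24964 + 233096044/329059059)*18613 = (8214863444920/329059059)*18613 = 21843321900042280/47008437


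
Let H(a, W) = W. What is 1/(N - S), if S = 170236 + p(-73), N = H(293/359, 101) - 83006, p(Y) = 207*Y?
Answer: -1/238030 ≈ -4.2012e-6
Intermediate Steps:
N = -82905 (N = 101 - 83006 = -82905)
S = 155125 (S = 170236 + 207*(-73) = 170236 - 15111 = 155125)
1/(N - S) = 1/(-82905 - 1*155125) = 1/(-82905 - 155125) = 1/(-238030) = -1/238030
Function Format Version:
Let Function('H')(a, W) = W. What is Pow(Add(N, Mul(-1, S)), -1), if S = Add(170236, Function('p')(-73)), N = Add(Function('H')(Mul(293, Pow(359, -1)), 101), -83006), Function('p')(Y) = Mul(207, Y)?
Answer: Rational(-1, 238030) ≈ -4.2012e-6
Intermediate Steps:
N = -82905 (N = Add(101, -83006) = -82905)
S = 155125 (S = Add(170236, Mul(207, -73)) = Add(170236, -15111) = 155125)
Pow(Add(N, Mul(-1, S)), -1) = Pow(Add(-82905, Mul(-1, 155125)), -1) = Pow(Add(-82905, -155125), -1) = Pow(-238030, -1) = Rational(-1, 238030)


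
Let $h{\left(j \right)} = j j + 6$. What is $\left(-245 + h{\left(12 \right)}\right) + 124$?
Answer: $29$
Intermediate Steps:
$h{\left(j \right)} = 6 + j^{2}$ ($h{\left(j \right)} = j^{2} + 6 = 6 + j^{2}$)
$\left(-245 + h{\left(12 \right)}\right) + 124 = \left(-245 + \left(6 + 12^{2}\right)\right) + 124 = \left(-245 + \left(6 + 144\right)\right) + 124 = \left(-245 + 150\right) + 124 = -95 + 124 = 29$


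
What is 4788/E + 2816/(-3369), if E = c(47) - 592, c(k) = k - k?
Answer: -4449461/498612 ≈ -8.9237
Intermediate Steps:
c(k) = 0
E = -592 (E = 0 - 592 = -592)
4788/E + 2816/(-3369) = 4788/(-592) + 2816/(-3369) = 4788*(-1/592) + 2816*(-1/3369) = -1197/148 - 2816/3369 = -4449461/498612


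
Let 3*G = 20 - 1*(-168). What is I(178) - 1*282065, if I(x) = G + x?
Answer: -845473/3 ≈ -2.8182e+5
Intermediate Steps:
G = 188/3 (G = (20 - 1*(-168))/3 = (20 + 168)/3 = (1/3)*188 = 188/3 ≈ 62.667)
I(x) = 188/3 + x
I(178) - 1*282065 = (188/3 + 178) - 1*282065 = 722/3 - 282065 = -845473/3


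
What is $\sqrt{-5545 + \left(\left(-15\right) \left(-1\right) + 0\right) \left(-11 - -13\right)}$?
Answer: $i \sqrt{5515} \approx 74.263 i$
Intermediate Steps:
$\sqrt{-5545 + \left(\left(-15\right) \left(-1\right) + 0\right) \left(-11 - -13\right)} = \sqrt{-5545 + \left(15 + 0\right) \left(-11 + 13\right)} = \sqrt{-5545 + 15 \cdot 2} = \sqrt{-5545 + 30} = \sqrt{-5515} = i \sqrt{5515}$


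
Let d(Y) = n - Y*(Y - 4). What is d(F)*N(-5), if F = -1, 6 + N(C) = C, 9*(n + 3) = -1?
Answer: 803/9 ≈ 89.222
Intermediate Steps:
n = -28/9 (n = -3 + (⅑)*(-1) = -3 - ⅑ = -28/9 ≈ -3.1111)
N(C) = -6 + C
d(Y) = -28/9 - Y*(-4 + Y) (d(Y) = -28/9 - Y*(Y - 4) = -28/9 - Y*(-4 + Y))
d(F)*N(-5) = (-28/9 - 1*(-1)² + 4*(-1))*(-6 - 5) = (-28/9 - 1*1 - 4)*(-11) = (-28/9 - 1 - 4)*(-11) = -73/9*(-11) = 803/9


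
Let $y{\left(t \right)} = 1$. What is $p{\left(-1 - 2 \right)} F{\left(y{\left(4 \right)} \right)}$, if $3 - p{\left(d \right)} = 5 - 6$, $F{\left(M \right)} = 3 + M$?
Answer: $16$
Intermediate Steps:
$p{\left(d \right)} = 4$ ($p{\left(d \right)} = 3 - \left(5 - 6\right) = 3 - -1 = 3 + 1 = 4$)
$p{\left(-1 - 2 \right)} F{\left(y{\left(4 \right)} \right)} = 4 \left(3 + 1\right) = 4 \cdot 4 = 16$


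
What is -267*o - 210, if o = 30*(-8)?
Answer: 63870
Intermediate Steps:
o = -240
-267*o - 210 = -267*(-240) - 210 = 64080 - 210 = 63870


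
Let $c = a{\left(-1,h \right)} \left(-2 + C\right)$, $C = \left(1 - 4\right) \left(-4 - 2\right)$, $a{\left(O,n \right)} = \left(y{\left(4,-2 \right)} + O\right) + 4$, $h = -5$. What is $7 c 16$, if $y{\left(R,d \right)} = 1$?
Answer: $7168$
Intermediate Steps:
$a{\left(O,n \right)} = 5 + O$ ($a{\left(O,n \right)} = \left(1 + O\right) + 4 = 5 + O$)
$C = 18$ ($C = \left(-3\right) \left(-6\right) = 18$)
$c = 64$ ($c = \left(5 - 1\right) \left(-2 + 18\right) = 4 \cdot 16 = 64$)
$7 c 16 = 7 \cdot 64 \cdot 16 = 448 \cdot 16 = 7168$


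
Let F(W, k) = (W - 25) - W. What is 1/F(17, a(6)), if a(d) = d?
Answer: -1/25 ≈ -0.040000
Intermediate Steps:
F(W, k) = -25 (F(W, k) = (-25 + W) - W = -25)
1/F(17, a(6)) = 1/(-25) = -1/25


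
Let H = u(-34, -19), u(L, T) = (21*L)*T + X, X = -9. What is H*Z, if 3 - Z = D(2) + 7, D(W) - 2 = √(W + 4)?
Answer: -81342 - 13557*√6 ≈ -1.1455e+5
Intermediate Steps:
D(W) = 2 + √(4 + W) (D(W) = 2 + √(W + 4) = 2 + √(4 + W))
Z = -6 - √6 (Z = 3 - ((2 + √(4 + 2)) + 7) = 3 - ((2 + √6) + 7) = 3 - (9 + √6) = 3 + (-9 - √6) = -6 - √6 ≈ -8.4495)
u(L, T) = -9 + 21*L*T (u(L, T) = (21*L)*T - 9 = 21*L*T - 9 = -9 + 21*L*T)
H = 13557 (H = -9 + 21*(-34)*(-19) = -9 + 13566 = 13557)
H*Z = 13557*(-6 - √6) = -81342 - 13557*√6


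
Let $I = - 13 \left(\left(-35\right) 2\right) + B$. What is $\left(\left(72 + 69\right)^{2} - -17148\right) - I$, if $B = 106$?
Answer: $36013$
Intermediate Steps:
$I = 1016$ ($I = - 13 \left(\left(-35\right) 2\right) + 106 = \left(-13\right) \left(-70\right) + 106 = 910 + 106 = 1016$)
$\left(\left(72 + 69\right)^{2} - -17148\right) - I = \left(\left(72 + 69\right)^{2} - -17148\right) - 1016 = \left(141^{2} + 17148\right) - 1016 = \left(19881 + 17148\right) - 1016 = 37029 - 1016 = 36013$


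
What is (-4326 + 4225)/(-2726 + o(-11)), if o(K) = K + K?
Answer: 101/2748 ≈ 0.036754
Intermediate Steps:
o(K) = 2*K
(-4326 + 4225)/(-2726 + o(-11)) = (-4326 + 4225)/(-2726 + 2*(-11)) = -101/(-2726 - 22) = -101/(-2748) = -101*(-1/2748) = 101/2748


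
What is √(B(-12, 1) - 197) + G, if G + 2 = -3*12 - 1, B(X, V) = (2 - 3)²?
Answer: -39 + 14*I ≈ -39.0 + 14.0*I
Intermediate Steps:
B(X, V) = 1 (B(X, V) = (-1)² = 1)
G = -39 (G = -2 + (-3*12 - 1) = -2 + (-36 - 1) = -2 - 37 = -39)
√(B(-12, 1) - 197) + G = √(1 - 197) - 39 = √(-196) - 39 = 14*I - 39 = -39 + 14*I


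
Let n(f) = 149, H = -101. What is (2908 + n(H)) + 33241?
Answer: 36298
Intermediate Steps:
(2908 + n(H)) + 33241 = (2908 + 149) + 33241 = 3057 + 33241 = 36298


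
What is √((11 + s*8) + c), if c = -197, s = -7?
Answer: 11*I*√2 ≈ 15.556*I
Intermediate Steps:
√((11 + s*8) + c) = √((11 - 7*8) - 197) = √((11 - 56) - 197) = √(-45 - 197) = √(-242) = 11*I*√2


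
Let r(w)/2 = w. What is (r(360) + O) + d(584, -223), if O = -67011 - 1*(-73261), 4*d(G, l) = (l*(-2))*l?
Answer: -35789/2 ≈ -17895.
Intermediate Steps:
d(G, l) = -l²/2 (d(G, l) = ((l*(-2))*l)/4 = ((-2*l)*l)/4 = (-2*l²)/4 = -l²/2)
r(w) = 2*w
O = 6250 (O = -67011 + 73261 = 6250)
(r(360) + O) + d(584, -223) = (2*360 + 6250) - ½*(-223)² = (720 + 6250) - ½*49729 = 6970 - 49729/2 = -35789/2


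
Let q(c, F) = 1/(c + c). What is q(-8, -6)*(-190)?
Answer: 95/8 ≈ 11.875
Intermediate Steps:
q(c, F) = 1/(2*c)
q(-8, -6)*(-190) = ((1/2)/(-8))*(-190) = ((1/2)*(-1/8))*(-190) = -1/16*(-190) = 95/8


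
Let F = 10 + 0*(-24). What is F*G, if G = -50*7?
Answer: -3500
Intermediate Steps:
G = -350
F = 10 (F = 10 + 0 = 10)
F*G = 10*(-350) = -3500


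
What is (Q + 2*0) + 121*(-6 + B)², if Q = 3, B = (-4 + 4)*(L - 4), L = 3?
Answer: 4359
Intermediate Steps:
B = 0 (B = (-4 + 4)*(3 - 4) = 0*(-1) = 0)
(Q + 2*0) + 121*(-6 + B)² = (3 + 2*0) + 121*(-6 + 0)² = (3 + 0) + 121*(-6)² = 3 + 121*36 = 3 + 4356 = 4359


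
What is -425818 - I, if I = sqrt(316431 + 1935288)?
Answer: -425818 - 9*sqrt(27799) ≈ -4.2732e+5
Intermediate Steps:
I = 9*sqrt(27799) (I = sqrt(2251719) = 9*sqrt(27799) ≈ 1500.6)
-425818 - I = -425818 - 9*sqrt(27799)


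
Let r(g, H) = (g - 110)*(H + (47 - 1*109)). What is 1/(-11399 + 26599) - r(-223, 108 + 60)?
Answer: 536529601/15200 ≈ 35298.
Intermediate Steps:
r(g, H) = (-110 + g)*(-62 + H) (r(g, H) = (-110 + g)*(H + (47 - 109)) = (-110 + g)*(H - 62) = (-110 + g)*(-62 + H))
1/(-11399 + 26599) - r(-223, 108 + 60) = 1/(-11399 + 26599) - (6820 - 110*(108 + 60) - 62*(-223) + (108 + 60)*(-223)) = 1/15200 - (6820 - 110*168 + 13826 + 168*(-223)) = 1/15200 - (6820 - 18480 + 13826 - 37464) = 1/15200 - 1*(-35298) = 1/15200 + 35298 = 536529601/15200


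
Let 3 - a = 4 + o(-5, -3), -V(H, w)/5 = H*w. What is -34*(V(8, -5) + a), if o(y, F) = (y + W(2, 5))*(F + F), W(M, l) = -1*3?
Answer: -5134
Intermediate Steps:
W(M, l) = -3
o(y, F) = 2*F*(-3 + y) (o(y, F) = (y - 3)*(F + F) = (-3 + y)*(2*F) = 2*F*(-3 + y))
V(H, w) = -5*H*w
a = -49 (a = 3 - (4 + 2*(-3)*(-3 - 5)) = 3 - (4 + 2*(-3)*(-8)) = 3 - (4 + 48) = 3 - 1*52 = 3 - 52 = -49)
-34*(V(8, -5) + a) = -34*(-5*8*(-5) - 49) = -34*(200 - 49) = -34*151 = -5134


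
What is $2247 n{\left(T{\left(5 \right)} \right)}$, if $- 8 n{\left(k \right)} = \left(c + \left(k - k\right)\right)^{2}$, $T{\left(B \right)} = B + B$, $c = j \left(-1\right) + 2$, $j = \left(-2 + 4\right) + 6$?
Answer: $- \frac{20223}{2} \approx -10112.0$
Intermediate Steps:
$j = 8$ ($j = 2 + 6 = 8$)
$c = -6$ ($c = 8 \left(-1\right) + 2 = -8 + 2 = -6$)
$T{\left(B \right)} = 2 B$
$n{\left(k \right)} = - \frac{9}{2}$ ($n{\left(k \right)} = - \frac{\left(-6 + \left(k - k\right)\right)^{2}}{8} = - \frac{\left(-6 + 0\right)^{2}}{8} = - \frac{\left(-6\right)^{2}}{8} = \left(- \frac{1}{8}\right) 36 = - \frac{9}{2}$)
$2247 n{\left(T{\left(5 \right)} \right)} = 2247 \left(- \frac{9}{2}\right) = - \frac{20223}{2}$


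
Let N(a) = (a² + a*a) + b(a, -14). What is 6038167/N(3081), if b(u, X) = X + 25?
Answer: 6038167/18985133 ≈ 0.31805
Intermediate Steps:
b(u, X) = 25 + X
N(a) = 11 + 2*a² (N(a) = (a² + a*a) + (25 - 14) = (a² + a²) + 11 = 2*a² + 11 = 11 + 2*a²)
6038167/N(3081) = 6038167/(11 + 2*3081²) = 6038167/(11 + 2*9492561) = 6038167/(11 + 18985122) = 6038167/18985133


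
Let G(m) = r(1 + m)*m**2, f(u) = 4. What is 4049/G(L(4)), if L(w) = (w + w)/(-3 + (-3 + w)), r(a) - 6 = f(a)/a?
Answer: 12147/224 ≈ 54.228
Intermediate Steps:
r(a) = 6 + 4/a
L(w) = 2*w/(-6 + w) (L(w) = (2*w)/(-6 + w) = 2*w/(-6 + w))
G(m) = m**2*(6 + 4/(1 + m)) (G(m) = (6 + 4/(1 + m))*m**2 = m**2*(6 + 4/(1 + m)))
4049/G(L(4)) = 4049/(((2*4/(-6 + 4))**2*(10 + 6*(2*4/(-6 + 4)))/(1 + 2*4/(-6 + 4)))) = 4049/(((2*4/(-2))**2*(10 + 6*(2*4/(-2)))/(1 + 2*4/(-2)))) = 4049/(((2*4*(-1/2))**2*(10 + 6*(2*4*(-1/2)))/(1 + 2*4*(-1/2)))) = 4049/(((-4)**2*(10 + 6*(-4))/(1 - 4))) = 4049/((16*(10 - 24)/(-3))) = 4049/((16*(-1/3)*(-14))) = 4049/(224/3) = 4049*(3/224) = 12147/224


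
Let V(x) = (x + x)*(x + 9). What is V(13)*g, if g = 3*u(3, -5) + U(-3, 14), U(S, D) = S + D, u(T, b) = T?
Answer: 11440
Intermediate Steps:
U(S, D) = D + S
V(x) = 2*x*(9 + x) (V(x) = (2*x)*(9 + x) = 2*x*(9 + x))
g = 20 (g = 3*3 + (14 - 3) = 9 + 11 = 20)
V(13)*g = (2*13*(9 + 13))*20 = (2*13*22)*20 = 572*20 = 11440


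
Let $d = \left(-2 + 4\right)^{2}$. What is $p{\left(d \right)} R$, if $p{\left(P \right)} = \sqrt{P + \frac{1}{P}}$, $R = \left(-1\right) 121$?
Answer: $- \frac{121 \sqrt{17}}{2} \approx -249.45$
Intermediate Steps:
$R = -121$
$d = 4$ ($d = 2^{2} = 4$)
$p{\left(d \right)} R = \sqrt{4 + \frac{1}{4}} \left(-121\right) = \sqrt{\frac{17}{4}} \left(-121\right) = \frac{\sqrt{17}}{2} \left(-121\right) = - \frac{121 \sqrt{17}}{2}$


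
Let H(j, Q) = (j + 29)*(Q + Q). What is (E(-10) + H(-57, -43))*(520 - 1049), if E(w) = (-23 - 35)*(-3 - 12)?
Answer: -1734062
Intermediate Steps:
E(w) = 870 (E(w) = -58*(-15) = 870)
H(j, Q) = 2*Q*(29 + j) (H(j, Q) = (29 + j)*(2*Q) = 2*Q*(29 + j))
(E(-10) + H(-57, -43))*(520 - 1049) = (870 + 2*(-43)*(29 - 57))*(520 - 1049) = (870 + 2*(-43)*(-28))*(-529) = (870 + 2408)*(-529) = 3278*(-529) = -1734062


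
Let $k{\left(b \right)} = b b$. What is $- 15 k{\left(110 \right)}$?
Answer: $-181500$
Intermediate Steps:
$k{\left(b \right)} = b^{2}$
$- 15 k{\left(110 \right)} = - 15 \cdot 110^{2} = \left(-15\right) 12100 = -181500$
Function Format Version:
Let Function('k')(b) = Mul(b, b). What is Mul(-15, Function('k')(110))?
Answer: -181500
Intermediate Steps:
Function('k')(b) = Pow(b, 2)
Mul(-15, Function('k')(110)) = Mul(-15, Pow(110, 2)) = Mul(-15, 12100) = -181500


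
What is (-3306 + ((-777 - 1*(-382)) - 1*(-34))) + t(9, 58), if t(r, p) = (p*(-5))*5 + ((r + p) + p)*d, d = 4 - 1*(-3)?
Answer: -4242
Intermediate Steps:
d = 7 (d = 4 + 3 = 7)
t(r, p) = -11*p + 7*r (t(r, p) = (p*(-5))*5 + ((r + p) + p)*7 = -5*p*5 + ((p + r) + p)*7 = -25*p + (r + 2*p)*7 = -25*p + (7*r + 14*p) = -11*p + 7*r)
(-3306 + ((-777 - 1*(-382)) - 1*(-34))) + t(9, 58) = (-3306 + ((-777 - 1*(-382)) - 1*(-34))) + (-11*58 + 7*9) = (-3306 + ((-777 + 382) + 34)) + (-638 + 63) = (-3306 + (-395 + 34)) - 575 = (-3306 - 361) - 575 = -3667 - 575 = -4242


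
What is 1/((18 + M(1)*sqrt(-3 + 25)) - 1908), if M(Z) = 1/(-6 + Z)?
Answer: -23625/44651239 + 5*sqrt(22)/89302478 ≈ -0.00052884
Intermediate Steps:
1/((18 + M(1)*sqrt(-3 + 25)) - 1908) = 1/((18 + sqrt(-3 + 25)/(-6 + 1)) - 1908) = 1/((18 + sqrt(22)/(-5)) - 1908) = 1/((18 - sqrt(22)/5) - 1908) = 1/(-1890 - sqrt(22)/5)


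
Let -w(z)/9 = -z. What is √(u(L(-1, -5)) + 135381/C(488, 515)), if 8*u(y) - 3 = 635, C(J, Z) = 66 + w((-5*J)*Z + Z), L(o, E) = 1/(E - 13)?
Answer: √4528985805387827/7536466 ≈ 8.9296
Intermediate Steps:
L(o, E) = 1/(-13 + E)
w(z) = 9*z (w(z) = -(-9)*z = 9*z)
C(J, Z) = 66 + 9*Z - 45*J*Z (C(J, Z) = 66 + 9*((-5*J)*Z + Z) = 66 + 9*(-5*J*Z + Z) = 66 + 9*(Z - 5*J*Z) = 66 + (9*Z - 45*J*Z) = 66 + 9*Z - 45*J*Z)
u(y) = 319/4 (u(y) = 3/8 + (⅛)*635 = 3/8 + 635/8 = 319/4)
√(u(L(-1, -5)) + 135381/C(488, 515)) = √(319/4 + 135381/(66 + 9*515 - 45*488*515)) = √(319/4 + 135381/(66 + 4635 - 11309400)) = √(319/4 + 135381/(-11304699)) = √(319/4 + 135381*(-1/11304699)) = √(319/4 - 45127/3768233) = √(1201885819/15072932) = √4528985805387827/7536466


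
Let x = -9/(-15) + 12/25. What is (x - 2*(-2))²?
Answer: 16129/625 ≈ 25.806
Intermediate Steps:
x = 27/25 (x = -9*(-1/15) + 12*(1/25) = ⅗ + 12/25 = 27/25 ≈ 1.0800)
(x - 2*(-2))² = (27/25 - 2*(-2))² = (27/25 + 4)² = (127/25)² = 16129/625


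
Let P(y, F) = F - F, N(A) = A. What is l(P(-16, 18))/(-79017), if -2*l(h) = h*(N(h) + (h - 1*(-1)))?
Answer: 0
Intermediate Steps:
P(y, F) = 0
l(h) = -h*(1 + 2*h)/2 (l(h) = -h*(h + (h - 1*(-1)))/2 = -h*(h + (h + 1))/2 = -h*(h + (1 + h))/2 = -h*(1 + 2*h)/2)
l(P(-16, 18))/(-79017) = -1*0*(½ + 0)/(-79017) = -1*0*½*(-1/79017) = 0*(-1/79017) = 0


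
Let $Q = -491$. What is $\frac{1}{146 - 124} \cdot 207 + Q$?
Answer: $- \frac{10595}{22} \approx -481.59$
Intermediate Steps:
$\frac{1}{146 - 124} \cdot 207 + Q = \frac{1}{146 - 124} \cdot 207 - 491 = \frac{1}{22} \cdot 207 - 491 = \frac{207}{22} - 491 = - \frac{10595}{22}$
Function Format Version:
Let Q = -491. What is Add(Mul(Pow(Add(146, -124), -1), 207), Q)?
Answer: Rational(-10595, 22) ≈ -481.59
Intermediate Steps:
Add(Mul(Pow(Add(146, -124), -1), 207), Q) = Add(Mul(Pow(Add(146, -124), -1), 207), -491) = Add(Mul(Pow(22, -1), 207), -491) = Add(Mul(Rational(1, 22), 207), -491) = Add(Rational(207, 22), -491) = Rational(-10595, 22)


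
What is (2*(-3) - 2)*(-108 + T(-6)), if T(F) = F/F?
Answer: 856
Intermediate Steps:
T(F) = 1
(2*(-3) - 2)*(-108 + T(-6)) = (2*(-3) - 2)*(-108 + 1) = (-6 - 2)*(-107) = -8*(-107) = 856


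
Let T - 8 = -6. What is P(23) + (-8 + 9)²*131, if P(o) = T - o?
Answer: 110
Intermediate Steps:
T = 2 (T = 8 - 6 = 2)
P(o) = 2 - o
P(23) + (-8 + 9)²*131 = (2 - 1*23) + (-8 + 9)²*131 = (2 - 23) + 1²*131 = -21 + 1*131 = -21 + 131 = 110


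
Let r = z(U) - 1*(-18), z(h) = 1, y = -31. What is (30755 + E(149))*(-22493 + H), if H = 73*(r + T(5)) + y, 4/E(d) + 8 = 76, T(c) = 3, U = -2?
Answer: -10936683448/17 ≈ -6.4333e+8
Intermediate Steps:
E(d) = 1/17 (E(d) = 4/(-8 + 76) = 4/68 = 4*(1/68) = 1/17)
r = 19 (r = 1 - 1*(-18) = 1 + 18 = 19)
H = 1575 (H = 73*(19 + 3) - 31 = 73*22 - 31 = 1606 - 31 = 1575)
(30755 + E(149))*(-22493 + H) = (30755 + 1/17)*(-22493 + 1575) = (522836/17)*(-20918) = -10936683448/17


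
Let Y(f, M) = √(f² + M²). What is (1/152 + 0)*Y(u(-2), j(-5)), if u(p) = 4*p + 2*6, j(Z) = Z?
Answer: √41/152 ≈ 0.042126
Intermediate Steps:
u(p) = 12 + 4*p (u(p) = 4*p + 12 = 12 + 4*p)
Y(f, M) = √(M² + f²)
(1/152 + 0)*Y(u(-2), j(-5)) = (1/152 + 0)*√((-5)² + (12 + 4*(-2))²) = (1/152 + 0)*√(25 + (12 - 8)²) = √(25 + 4²)/152 = √(25 + 16)/152 = √41/152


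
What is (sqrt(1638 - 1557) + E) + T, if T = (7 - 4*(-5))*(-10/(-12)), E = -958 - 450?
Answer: -2753/2 ≈ -1376.5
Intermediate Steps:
E = -1408
T = 45/2 (T = (7 + 20)*(-10*(-1/12)) = 27*(5/6) = 45/2 ≈ 22.500)
(sqrt(1638 - 1557) + E) + T = (sqrt(1638 - 1557) - 1408) + 45/2 = (sqrt(81) - 1408) + 45/2 = (9 - 1408) + 45/2 = -1399 + 45/2 = -2753/2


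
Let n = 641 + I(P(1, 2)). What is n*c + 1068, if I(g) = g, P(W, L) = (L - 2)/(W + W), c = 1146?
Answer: 735654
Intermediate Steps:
P(W, L) = (-2 + L)/(2*W) (P(W, L) = (-2 + L)/((2*W)) = (-2 + L)*(1/(2*W)) = (-2 + L)/(2*W))
n = 641 (n = 641 + (½)*(-2 + 2)/1 = 641 + (½)*1*0 = 641 + 0 = 641)
n*c + 1068 = 641*1146 + 1068 = 734586 + 1068 = 735654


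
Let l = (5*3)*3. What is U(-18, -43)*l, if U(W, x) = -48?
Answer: -2160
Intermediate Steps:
l = 45 (l = 15*3 = 45)
U(-18, -43)*l = -48*45 = -2160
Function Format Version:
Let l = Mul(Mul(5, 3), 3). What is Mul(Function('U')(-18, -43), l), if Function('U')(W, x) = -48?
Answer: -2160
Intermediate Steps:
l = 45 (l = Mul(15, 3) = 45)
Mul(Function('U')(-18, -43), l) = Mul(-48, 45) = -2160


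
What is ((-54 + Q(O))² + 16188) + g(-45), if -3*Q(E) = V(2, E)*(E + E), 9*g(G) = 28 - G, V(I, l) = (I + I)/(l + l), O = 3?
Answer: 173321/9 ≈ 19258.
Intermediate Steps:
V(I, l) = I/l (V(I, l) = (2*I)/((2*l)) = (2*I)*(1/(2*l)) = I/l)
g(G) = 28/9 - G/9 (g(G) = (28 - G)/9 = 28/9 - G/9)
Q(E) = -4/3 (Q(E) = -2/E*(E + E)/3 = -2/E*2*E/3 = -⅓*4 = -4/3)
((-54 + Q(O))² + 16188) + g(-45) = ((-54 - 4/3)² + 16188) + (28/9 - ⅑*(-45)) = ((-166/3)² + 16188) + (28/9 + 5) = (27556/9 + 16188) + 73/9 = 173248/9 + 73/9 = 173321/9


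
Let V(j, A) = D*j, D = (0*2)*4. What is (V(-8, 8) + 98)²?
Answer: 9604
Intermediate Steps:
D = 0 (D = 0*4 = 0)
V(j, A) = 0 (V(j, A) = 0*j = 0)
(V(-8, 8) + 98)² = (0 + 98)² = 98² = 9604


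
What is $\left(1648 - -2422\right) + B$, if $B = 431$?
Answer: $4501$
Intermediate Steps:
$\left(1648 - -2422\right) + B = \left(1648 - -2422\right) + 431 = \left(1648 + 2422\right) + 431 = 4070 + 431 = 4501$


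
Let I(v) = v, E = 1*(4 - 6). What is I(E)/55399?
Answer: -2/55399 ≈ -3.6102e-5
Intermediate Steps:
E = -2 (E = 1*(-2) = -2)
I(E)/55399 = -2/55399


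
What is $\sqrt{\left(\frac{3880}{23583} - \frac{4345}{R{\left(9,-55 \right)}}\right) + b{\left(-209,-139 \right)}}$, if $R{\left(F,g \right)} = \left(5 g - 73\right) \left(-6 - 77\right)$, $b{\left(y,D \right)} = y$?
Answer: $\frac{i \sqrt{299284867554634689}}{37842854} \approx 14.456 i$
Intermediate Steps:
$R{\left(F,g \right)} = 6059 - 415 g$ ($R{\left(F,g \right)} = \left(-73 + 5 g\right) \left(-83\right) = 6059 - 415 g$)
$\sqrt{\left(\frac{3880}{23583} - \frac{4345}{R{\left(9,-55 \right)}}\right) + b{\left(-209,-139 \right)}} = \sqrt{\left(\frac{3880}{23583} - \frac{4345}{6059 - -22825}\right) - 209} = \sqrt{\left(3880 \cdot \frac{1}{23583} - \frac{4345}{6059 + 22825}\right) - 209} = \sqrt{\left(\frac{3880}{23583} - \frac{4345}{28884}\right) - 209} = \sqrt{\frac{1066865}{75685708} - 209} = \sqrt{- \frac{15817246107}{75685708}} = \frac{i \sqrt{299284867554634689}}{37842854}$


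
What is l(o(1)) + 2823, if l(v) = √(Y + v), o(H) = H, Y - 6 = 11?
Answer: 2823 + 3*√2 ≈ 2827.2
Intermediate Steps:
Y = 17 (Y = 6 + 11 = 17)
l(v) = √(17 + v)
l(o(1)) + 2823 = √(17 + 1) + 2823 = √18 + 2823 = 3*√2 + 2823 = 2823 + 3*√2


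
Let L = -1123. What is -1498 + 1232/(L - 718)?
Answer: -394150/263 ≈ -1498.7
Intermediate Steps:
-1498 + 1232/(L - 718) = -1498 + 1232/(-1123 - 718) = -1498 + 1232/(-1841) = -1498 - 1/1841*1232 = -1498 - 176/263 = -394150/263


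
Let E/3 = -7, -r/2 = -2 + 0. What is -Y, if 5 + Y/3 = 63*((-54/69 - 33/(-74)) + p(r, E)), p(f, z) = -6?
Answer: 2063895/1702 ≈ 1212.6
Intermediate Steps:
r = 4 (r = -2*(-2 + 0) = -2*(-2) = 4)
E = -21 (E = 3*(-7) = -21)
Y = -2063895/1702 (Y = -15 + 3*(63*((-54/69 - 33/(-74)) - 6)) = -15 + 3*(63*((-54*1/69 - 33*(-1/74)) - 6)) = -15 + 3*(63*((-18/23 + 33/74) - 6)) = -15 + 3*(63*(-573/1702 - 6)) = -15 + 3*(63*(-10785/1702)) = -15 + 3*(-679455/1702) = -15 - 2038365/1702 = -2063895/1702 ≈ -1212.6)
-Y = -1*(-2063895/1702) = 2063895/1702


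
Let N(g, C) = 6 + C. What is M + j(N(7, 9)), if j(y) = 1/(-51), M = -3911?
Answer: -199462/51 ≈ -3911.0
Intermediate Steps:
j(y) = -1/51
M + j(N(7, 9)) = -3911 - 1/51 = -199462/51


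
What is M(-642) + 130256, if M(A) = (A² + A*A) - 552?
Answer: 954032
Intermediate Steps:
M(A) = -552 + 2*A² (M(A) = (A² + A²) - 552 = 2*A² - 552 = -552 + 2*A²)
M(-642) + 130256 = (-552 + 2*(-642)²) + 130256 = (-552 + 2*412164) + 130256 = (-552 + 824328) + 130256 = 823776 + 130256 = 954032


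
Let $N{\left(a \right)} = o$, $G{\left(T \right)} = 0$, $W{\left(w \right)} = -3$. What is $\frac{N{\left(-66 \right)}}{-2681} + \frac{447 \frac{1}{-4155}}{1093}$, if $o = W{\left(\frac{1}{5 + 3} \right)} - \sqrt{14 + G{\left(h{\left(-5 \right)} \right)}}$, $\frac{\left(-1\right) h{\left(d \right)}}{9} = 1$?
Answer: $\frac{4141946}{4058511205} + \frac{\sqrt{14}}{2681} \approx 0.0024162$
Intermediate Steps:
$h{\left(d \right)} = -9$ ($h{\left(d \right)} = \left(-9\right) 1 = -9$)
$o = -3 - \sqrt{14}$ ($o = -3 - \sqrt{14 + 0} = -3 - \sqrt{14} \approx -6.7417$)
$N{\left(a \right)} = -3 - \sqrt{14}$
$\frac{N{\left(-66 \right)}}{-2681} + \frac{447 \frac{1}{-4155}}{1093} = \frac{-3 - \sqrt{14}}{-2681} + \frac{447 \frac{1}{-4155}}{1093} = \left(-3 - \sqrt{14}\right) \left(- \frac{1}{2681}\right) + 447 \left(- \frac{1}{4155}\right) \frac{1}{1093} = \left(\frac{3}{2681} + \frac{\sqrt{14}}{2681}\right) - \frac{149}{1513805} = \frac{4141946}{4058511205} + \frac{\sqrt{14}}{2681}$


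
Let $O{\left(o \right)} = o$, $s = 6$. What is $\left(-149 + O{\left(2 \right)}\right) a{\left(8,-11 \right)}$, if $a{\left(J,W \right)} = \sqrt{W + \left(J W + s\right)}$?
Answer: $- 147 i \sqrt{93} \approx - 1417.6 i$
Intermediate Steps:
$a{\left(J,W \right)} = \sqrt{6 + W + J W}$ ($a{\left(J,W \right)} = \sqrt{W + \left(J W + 6\right)} = \sqrt{W + \left(6 + J W\right)} = \sqrt{6 + W + J W}$)
$\left(-149 + O{\left(2 \right)}\right) a{\left(8,-11 \right)} = \left(-149 + 2\right) \sqrt{6 - 11 + 8 \left(-11\right)} = - 147 \sqrt{6 - 11 - 88} = - 147 \sqrt{-93} = - 147 i \sqrt{93}$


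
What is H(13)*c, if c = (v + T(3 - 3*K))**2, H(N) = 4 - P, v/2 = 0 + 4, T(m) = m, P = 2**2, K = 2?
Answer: 0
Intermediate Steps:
P = 4
v = 8 (v = 2*(0 + 4) = 2*4 = 8)
H(N) = 0 (H(N) = 4 - 1*4 = 4 - 4 = 0)
c = 25 (c = (8 + (3 - 3*2))**2 = (8 + (3 - 6))**2 = (8 - 3)**2 = 5**2 = 25)
H(13)*c = 0*25 = 0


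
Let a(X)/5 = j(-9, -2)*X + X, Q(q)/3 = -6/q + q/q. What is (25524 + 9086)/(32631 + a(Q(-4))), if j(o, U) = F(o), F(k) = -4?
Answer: 69220/65037 ≈ 1.0643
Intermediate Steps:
j(o, U) = -4
Q(q) = 3 - 18/q (Q(q) = 3*(-6/q + q/q) = 3*(-6/q + 1) = 3*(1 - 6/q) = 3 - 18/q)
a(X) = -15*X (a(X) = 5*(-4*X + X) = 5*(-3*X) = -15*X)
(25524 + 9086)/(32631 + a(Q(-4))) = (25524 + 9086)/(32631 - 15*(3 - 18/(-4))) = 34610/(32631 - 15*(3 - 18*(-¼))) = 34610/(32631 - 15*(3 + 9/2)) = 34610/(32631 - 15*15/2) = 34610/(32631 - 225/2) = 34610/(65037/2) = 34610*(2/65037) = 69220/65037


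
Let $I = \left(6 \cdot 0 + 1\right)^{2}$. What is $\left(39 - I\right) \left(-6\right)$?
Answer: $-228$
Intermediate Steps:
$I = 1$ ($I = \left(0 + 1\right)^{2} = 1^{2} = 1$)
$\left(39 - I\right) \left(-6\right) = \left(39 - 1\right) \left(-6\right) = 38 \left(-6\right) = -228$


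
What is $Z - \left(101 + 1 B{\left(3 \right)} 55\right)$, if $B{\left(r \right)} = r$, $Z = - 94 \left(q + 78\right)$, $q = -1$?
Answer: $-7504$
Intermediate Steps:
$Z = -7238$ ($Z = - 94 \left(-1 + 78\right) = \left(-94\right) 77 = -7238$)
$Z - \left(101 + 1 B{\left(3 \right)} 55\right) = -7238 - \left(101 + 1 \cdot 3 \cdot 55\right) = -7238 - \left(101 + 3 \cdot 55\right) = -7238 - \left(101 + 165\right) = -7238 - 266 = -7504$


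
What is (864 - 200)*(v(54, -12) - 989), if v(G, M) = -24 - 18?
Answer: -684584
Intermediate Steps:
v(G, M) = -42
(864 - 200)*(v(54, -12) - 989) = (864 - 200)*(-42 - 989) = 664*(-1031) = -684584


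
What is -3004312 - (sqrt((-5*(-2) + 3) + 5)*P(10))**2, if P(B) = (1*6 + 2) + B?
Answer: -3010144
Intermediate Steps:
P(B) = 8 + B (P(B) = (6 + 2) + B = 8 + B)
-3004312 - (sqrt((-5*(-2) + 3) + 5)*P(10))**2 = -3004312 - (sqrt((-5*(-2) + 3) + 5)*(8 + 10))**2 = -3004312 - (sqrt((10 + 3) + 5)*18)**2 = -3004312 - (sqrt(13 + 5)*18)**2 = -3004312 - (sqrt(18)*18)**2 = -3004312 - ((3*sqrt(2))*18)**2 = -3004312 - (54*sqrt(2))**2 = -3004312 - 1*5832 = -3004312 - 5832 = -3010144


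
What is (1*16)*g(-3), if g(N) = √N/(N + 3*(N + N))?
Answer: -16*I*√3/21 ≈ -1.3197*I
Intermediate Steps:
g(N) = 1/(7*√N) (g(N) = √N/(N + 3*(2*N)) = √N/(N + 6*N) = √N/((7*N)) = (1/(7*N))*√N = 1/(7*√N))
(1*16)*g(-3) = (1*16)*(1/(7*√(-3))) = 16*((-I*√3/3)/7) = 16*(-I*√3/21) = -16*I*√3/21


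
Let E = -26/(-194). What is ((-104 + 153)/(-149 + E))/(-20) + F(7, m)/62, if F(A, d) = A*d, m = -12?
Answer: -11982257/8952800 ≈ -1.3384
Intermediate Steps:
E = 13/97 (E = -26*(-1/194) = 13/97 ≈ 0.13402)
((-104 + 153)/(-149 + E))/(-20) + F(7, m)/62 = ((-104 + 153)/(-149 + 13/97))/(-20) + (7*(-12))/62 = (49/(-14440/97))*(-1/20) - 84*1/62 = (49*(-97/14440))*(-1/20) - 42/31 = -4753/14440*(-1/20) - 42/31 = 4753/288800 - 42/31 = -11982257/8952800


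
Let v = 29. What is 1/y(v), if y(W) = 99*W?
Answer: 1/2871 ≈ 0.00034831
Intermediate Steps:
1/y(v) = 1/(99*29) = 1/2871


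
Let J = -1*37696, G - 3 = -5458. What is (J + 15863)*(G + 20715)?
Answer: -333171580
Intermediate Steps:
G = -5455 (G = 3 - 5458 = -5455)
J = -37696
(J + 15863)*(G + 20715) = (-37696 + 15863)*(-5455 + 20715) = -21833*15260 = -333171580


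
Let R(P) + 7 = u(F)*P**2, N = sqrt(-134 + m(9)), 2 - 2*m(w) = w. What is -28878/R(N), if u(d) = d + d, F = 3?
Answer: 14439/416 ≈ 34.709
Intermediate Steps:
m(w) = 1 - w/2
u(d) = 2*d
N = 5*I*sqrt(22)/2 (N = sqrt(-134 + (1 - 1/2*9)) = sqrt(-134 + (1 - 9/2)) = sqrt(-134 - 7/2) = sqrt(-275/2) = 5*I*sqrt(22)/2 ≈ 11.726*I)
R(P) = -7 + 6*P**2 (R(P) = -7 + (2*3)*P**2 = -7 + 6*P**2)
-28878/R(N) = -28878/(-7 + 6*(5*I*sqrt(22)/2)**2) = -28878/(-7 + 6*(-275/2)) = -28878/(-7 - 825) = -28878/(-832) = -28878*(-1/832) = 14439/416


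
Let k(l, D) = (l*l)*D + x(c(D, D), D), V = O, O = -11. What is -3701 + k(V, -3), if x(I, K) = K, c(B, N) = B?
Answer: -4067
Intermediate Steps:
V = -11
k(l, D) = D + D*l**2 (k(l, D) = (l*l)*D + D = l**2*D + D = D*l**2 + D = D + D*l**2)
-3701 + k(V, -3) = -3701 - 3*(1 + (-11)**2) = -3701 - 3*(1 + 121) = -3701 - 3*122 = -3701 - 366 = -4067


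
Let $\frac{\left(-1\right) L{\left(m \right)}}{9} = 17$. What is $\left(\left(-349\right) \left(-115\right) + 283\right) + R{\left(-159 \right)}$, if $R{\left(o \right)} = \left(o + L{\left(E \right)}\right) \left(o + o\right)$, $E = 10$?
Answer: $139634$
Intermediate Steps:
$L{\left(m \right)} = -153$ ($L{\left(m \right)} = \left(-9\right) 17 = -153$)
$R{\left(o \right)} = 2 o \left(-153 + o\right)$ ($R{\left(o \right)} = \left(o - 153\right) \left(o + o\right) = \left(-153 + o\right) 2 o = 2 o \left(-153 + o\right)$)
$\left(\left(-349\right) \left(-115\right) + 283\right) + R{\left(-159 \right)} = \left(\left(-349\right) \left(-115\right) + 283\right) + 2 \left(-159\right) \left(-153 - 159\right) = \left(40135 + 283\right) + 2 \left(-159\right) \left(-312\right) = 40418 + 99216 = 139634$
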